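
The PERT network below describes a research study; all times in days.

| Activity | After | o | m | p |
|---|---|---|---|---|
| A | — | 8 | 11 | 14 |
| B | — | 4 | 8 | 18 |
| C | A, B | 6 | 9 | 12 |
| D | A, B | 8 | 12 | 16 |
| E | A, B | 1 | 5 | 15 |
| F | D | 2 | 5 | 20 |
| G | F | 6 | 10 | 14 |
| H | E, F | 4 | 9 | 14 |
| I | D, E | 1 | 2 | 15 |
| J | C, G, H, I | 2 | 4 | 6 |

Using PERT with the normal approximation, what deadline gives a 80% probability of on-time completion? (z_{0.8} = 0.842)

47.2 days

te_A = (8 + 4·11 + 14)/6 = 66/6 = 11; σ²_A = ((14−8)/6)² = 1.000
te_B = (4 + 4·8 + 18)/6 = 54/6 = 9; σ²_B = ((18−4)/6)² = 5.444
te_C = (6 + 4·9 + 12)/6 = 54/6 = 9; σ²_C = ((12−6)/6)² = 1.000
te_D = (8 + 4·12 + 16)/6 = 72/6 = 12; σ²_D = ((16−8)/6)² = 1.778
te_E = (1 + 4·5 + 15)/6 = 36/6 = 6; σ²_E = ((15−1)/6)² = 5.444
te_F = (2 + 4·5 + 20)/6 = 42/6 = 7; σ²_F = ((20−2)/6)² = 9.000
te_G = (6 + 4·10 + 14)/6 = 60/6 = 10; σ²_G = ((14−6)/6)² = 1.778
te_H = (4 + 4·9 + 14)/6 = 54/6 = 9; σ²_H = ((14−4)/6)² = 2.778
te_I = (1 + 4·2 + 15)/6 = 24/6 = 4; σ²_I = ((15−1)/6)² = 5.444
te_J = (2 + 4·4 + 6)/6 = 24/6 = 4; σ²_J = ((6−2)/6)² = 0.444

Forward pass:
ES_A = 0; EF_A = 11
ES_B = 0; EF_B = 9
ES_C = max(EF_A=11, EF_B=9) = 11; EF_C = 11+9 = 20
ES_D = max(EF_A=11, EF_B=9) = 11; EF_D = 11+12 = 23
ES_E = max(EF_A=11, EF_B=9) = 11; EF_E = 11+6 = 17
ES_F = 23; EF_F = 23+7 = 30
ES_G = 30; EF_G = 30+10 = 40
ES_H = max(EF_E=17, EF_F=30) = 30; EF_H = 30+9 = 39
ES_I = max(EF_D=23, EF_E=17) = 23; EF_I = 23+4 = 27
ES_J = max(EF_C=20, EF_G=40, EF_H=39, EF_I=27) = 40; EF_J = 40+4 = 44
Expected project duration μ = 44 days. Critical path: A → D → F → G → J.

Variance along critical path = 1.000 + 1.778 + 9.000 + 1.778 + 0.444 = 14.000; σ = 3.742 days.
D = μ + z·σ = 44 + 0.842·3.742 = 47.2 days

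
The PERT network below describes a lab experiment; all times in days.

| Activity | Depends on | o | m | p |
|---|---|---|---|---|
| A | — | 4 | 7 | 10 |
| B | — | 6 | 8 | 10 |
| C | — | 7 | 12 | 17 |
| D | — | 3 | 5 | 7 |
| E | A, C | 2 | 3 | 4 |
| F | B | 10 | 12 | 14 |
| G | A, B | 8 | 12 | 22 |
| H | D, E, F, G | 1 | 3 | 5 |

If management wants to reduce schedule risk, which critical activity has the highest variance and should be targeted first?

G

te_A = (4 + 4·7 + 10)/6 = 42/6 = 7; σ²_A = ((10−4)/6)² = 1.000
te_B = (6 + 4·8 + 10)/6 = 48/6 = 8; σ²_B = ((10−6)/6)² = 0.444
te_C = (7 + 4·12 + 17)/6 = 72/6 = 12; σ²_C = ((17−7)/6)² = 2.778
te_D = (3 + 4·5 + 7)/6 = 30/6 = 5; σ²_D = ((7−3)/6)² = 0.444
te_E = (2 + 4·3 + 4)/6 = 18/6 = 3; σ²_E = ((4−2)/6)² = 0.111
te_F = (10 + 4·12 + 14)/6 = 72/6 = 12; σ²_F = ((14−10)/6)² = 0.444
te_G = (8 + 4·12 + 22)/6 = 78/6 = 13; σ²_G = ((22−8)/6)² = 5.444
te_H = (1 + 4·3 + 5)/6 = 18/6 = 3; σ²_H = ((5−1)/6)² = 0.444

Forward pass:
ES_A = 0; EF_A = 7
ES_B = 0; EF_B = 8
ES_C = 0; EF_C = 12
ES_D = 0; EF_D = 5
ES_E = max(EF_A=7, EF_C=12) = 12; EF_E = 12+3 = 15
ES_F = 8; EF_F = 8+12 = 20
ES_G = max(EF_A=7, EF_B=8) = 8; EF_G = 8+13 = 21
ES_H = max(EF_D=5, EF_E=15, EF_F=20, EF_G=21) = 21; EF_H = 21+3 = 24
Expected project duration μ = 24 days. Critical path: B → G → H.

Variances on critical path: σ²_B=0.444, σ²_G=5.444, σ²_H=0.444.
Largest is σ²_G = 5.444.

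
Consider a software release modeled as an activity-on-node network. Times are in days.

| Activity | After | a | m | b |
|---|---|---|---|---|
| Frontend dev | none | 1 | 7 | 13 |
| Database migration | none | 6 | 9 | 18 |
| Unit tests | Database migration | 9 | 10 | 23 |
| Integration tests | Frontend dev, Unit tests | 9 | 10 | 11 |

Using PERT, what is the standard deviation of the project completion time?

te_Frontend dev = (1 + 4·7 + 13)/6 = 42/6 = 7; σ²_Frontend dev = ((13−1)/6)² = 4.000
te_Database migration = (6 + 4·9 + 18)/6 = 60/6 = 10; σ²_Database migration = ((18−6)/6)² = 4.000
te_Unit tests = (9 + 4·10 + 23)/6 = 72/6 = 12; σ²_Unit tests = ((23−9)/6)² = 5.444
te_Integration tests = (9 + 4·10 + 11)/6 = 60/6 = 10; σ²_Integration tests = ((11−9)/6)² = 0.111

Forward pass:
ES_Frontend dev = 0; EF_Frontend dev = 7
ES_Database migration = 0; EF_Database migration = 10
ES_Unit tests = 10; EF_Unit tests = 10+12 = 22
ES_Integration tests = max(EF_Frontend dev=7, EF_Unit tests=22) = 22; EF_Integration tests = 22+10 = 32
Expected project duration μ = 32 days. Critical path: Database migration → Unit tests → Integration tests.

Variance along critical path = 4.000 + 5.444 + 0.111 = 9.556
σ = √9.556 = 3.091 days

3.09 days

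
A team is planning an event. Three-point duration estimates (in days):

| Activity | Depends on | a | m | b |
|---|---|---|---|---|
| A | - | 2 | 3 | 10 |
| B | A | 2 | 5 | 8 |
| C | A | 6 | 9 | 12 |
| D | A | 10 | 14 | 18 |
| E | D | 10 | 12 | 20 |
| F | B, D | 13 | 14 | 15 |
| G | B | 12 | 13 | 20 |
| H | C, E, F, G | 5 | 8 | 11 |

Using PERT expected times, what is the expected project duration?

te_A = (2 + 4·3 + 10)/6 = 24/6 = 4
te_B = (2 + 4·5 + 8)/6 = 30/6 = 5
te_C = (6 + 4·9 + 12)/6 = 54/6 = 9
te_D = (10 + 4·14 + 18)/6 = 84/6 = 14
te_E = (10 + 4·12 + 20)/6 = 78/6 = 13
te_F = (13 + 4·14 + 15)/6 = 84/6 = 14
te_G = (12 + 4·13 + 20)/6 = 84/6 = 14
te_H = (5 + 4·8 + 11)/6 = 48/6 = 8

Forward pass:
ES_A = 0; EF_A = 4
ES_B = 4; EF_B = 4+5 = 9
ES_C = 4; EF_C = 4+9 = 13
ES_D = 4; EF_D = 4+14 = 18
ES_E = 18; EF_E = 18+13 = 31
ES_F = max(EF_B=9, EF_D=18) = 18; EF_F = 18+14 = 32
ES_G = 9; EF_G = 9+14 = 23
ES_H = max(EF_C=13, EF_E=31, EF_F=32, EF_G=23) = 32; EF_H = 32+8 = 40
Expected project duration μ = 40 days. Critical path: A → D → F → H.

40 days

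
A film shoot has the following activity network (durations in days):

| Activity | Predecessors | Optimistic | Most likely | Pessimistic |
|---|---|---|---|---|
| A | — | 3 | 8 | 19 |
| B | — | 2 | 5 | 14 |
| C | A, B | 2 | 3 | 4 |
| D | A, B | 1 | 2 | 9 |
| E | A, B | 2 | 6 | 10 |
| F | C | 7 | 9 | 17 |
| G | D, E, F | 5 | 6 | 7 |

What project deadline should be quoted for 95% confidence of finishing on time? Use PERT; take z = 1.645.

te_A = (3 + 4·8 + 19)/6 = 54/6 = 9; σ²_A = ((19−3)/6)² = 7.111
te_B = (2 + 4·5 + 14)/6 = 36/6 = 6; σ²_B = ((14−2)/6)² = 4.000
te_C = (2 + 4·3 + 4)/6 = 18/6 = 3; σ²_C = ((4−2)/6)² = 0.111
te_D = (1 + 4·2 + 9)/6 = 18/6 = 3; σ²_D = ((9−1)/6)² = 1.778
te_E = (2 + 4·6 + 10)/6 = 36/6 = 6; σ²_E = ((10−2)/6)² = 1.778
te_F = (7 + 4·9 + 17)/6 = 60/6 = 10; σ²_F = ((17−7)/6)² = 2.778
te_G = (5 + 4·6 + 7)/6 = 36/6 = 6; σ²_G = ((7−5)/6)² = 0.111

Forward pass:
ES_A = 0; EF_A = 9
ES_B = 0; EF_B = 6
ES_C = max(EF_A=9, EF_B=6) = 9; EF_C = 9+3 = 12
ES_D = max(EF_A=9, EF_B=6) = 9; EF_D = 9+3 = 12
ES_E = max(EF_A=9, EF_B=6) = 9; EF_E = 9+6 = 15
ES_F = 12; EF_F = 12+10 = 22
ES_G = max(EF_D=12, EF_E=15, EF_F=22) = 22; EF_G = 22+6 = 28
Expected project duration μ = 28 days. Critical path: A → C → F → G.

Variance along critical path = 7.111 + 0.111 + 2.778 + 0.111 = 10.111; σ = 3.180 days.
D = μ + z·σ = 28 + 1.645·3.180 = 33.2 days

33.2 days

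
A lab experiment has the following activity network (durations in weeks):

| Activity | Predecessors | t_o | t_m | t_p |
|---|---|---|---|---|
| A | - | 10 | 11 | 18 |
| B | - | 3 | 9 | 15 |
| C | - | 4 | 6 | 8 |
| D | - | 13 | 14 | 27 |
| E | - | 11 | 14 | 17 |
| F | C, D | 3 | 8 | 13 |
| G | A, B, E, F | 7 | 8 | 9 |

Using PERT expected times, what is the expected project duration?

32 weeks

te_A = (10 + 4·11 + 18)/6 = 72/6 = 12
te_B = (3 + 4·9 + 15)/6 = 54/6 = 9
te_C = (4 + 4·6 + 8)/6 = 36/6 = 6
te_D = (13 + 4·14 + 27)/6 = 96/6 = 16
te_E = (11 + 4·14 + 17)/6 = 84/6 = 14
te_F = (3 + 4·8 + 13)/6 = 48/6 = 8
te_G = (7 + 4·8 + 9)/6 = 48/6 = 8

Forward pass:
ES_A = 0; EF_A = 12
ES_B = 0; EF_B = 9
ES_C = 0; EF_C = 6
ES_D = 0; EF_D = 16
ES_E = 0; EF_E = 14
ES_F = max(EF_C=6, EF_D=16) = 16; EF_F = 16+8 = 24
ES_G = max(EF_A=12, EF_B=9, EF_E=14, EF_F=24) = 24; EF_G = 24+8 = 32
Expected project duration μ = 32 weeks. Critical path: D → F → G.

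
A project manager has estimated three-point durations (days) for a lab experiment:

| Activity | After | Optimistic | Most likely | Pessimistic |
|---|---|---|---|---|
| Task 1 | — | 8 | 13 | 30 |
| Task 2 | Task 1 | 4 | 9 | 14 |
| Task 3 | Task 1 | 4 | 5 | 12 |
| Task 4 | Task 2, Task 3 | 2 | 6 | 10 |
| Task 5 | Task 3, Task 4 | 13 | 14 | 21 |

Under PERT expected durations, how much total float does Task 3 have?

3 days

te_Task 1 = (8 + 4·13 + 30)/6 = 90/6 = 15
te_Task 2 = (4 + 4·9 + 14)/6 = 54/6 = 9
te_Task 3 = (4 + 4·5 + 12)/6 = 36/6 = 6
te_Task 4 = (2 + 4·6 + 10)/6 = 36/6 = 6
te_Task 5 = (13 + 4·14 + 21)/6 = 90/6 = 15

Forward pass:
ES_Task 1 = 0; EF_Task 1 = 15
ES_Task 2 = 15; EF_Task 2 = 15+9 = 24
ES_Task 3 = 15; EF_Task 3 = 15+6 = 21
ES_Task 4 = max(EF_Task 2=24, EF_Task 3=21) = 24; EF_Task 4 = 24+6 = 30
ES_Task 5 = max(EF_Task 3=21, EF_Task 4=30) = 30; EF_Task 5 = 30+15 = 45
Expected project duration μ = 45 days. Critical path: Task 1 → Task 2 → Task 4 → Task 5.

Backward pass:
LF_Task 5 = 45; LS_Task 5 = 45−15 = 30
LF_Task 4 = LS_Task 5 = 30; LS_Task 4 = 30−6 = 24
LF_Task 3 = min(LS_Task 4=24, LS_Task 5=30) = 24; LS_Task 3 = 24−6 = 18
LF_Task 2 = LS_Task 4 = 24; LS_Task 2 = 24−9 = 15
LF_Task 1 = min(LS_Task 2=15, LS_Task 3=18) = 15; LS_Task 1 = 15−15 = 0
Slack_Task 3 = LS_Task 3 − ES_Task 3 = 18 − 15 = 3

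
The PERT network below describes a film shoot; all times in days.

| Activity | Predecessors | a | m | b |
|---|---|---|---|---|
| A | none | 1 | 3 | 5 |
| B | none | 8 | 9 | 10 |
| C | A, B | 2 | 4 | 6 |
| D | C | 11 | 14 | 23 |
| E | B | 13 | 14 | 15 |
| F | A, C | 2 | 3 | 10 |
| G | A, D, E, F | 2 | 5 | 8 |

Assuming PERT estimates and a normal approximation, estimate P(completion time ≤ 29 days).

0.045

te_A = (1 + 4·3 + 5)/6 = 18/6 = 3; σ²_A = ((5−1)/6)² = 0.444
te_B = (8 + 4·9 + 10)/6 = 54/6 = 9; σ²_B = ((10−8)/6)² = 0.111
te_C = (2 + 4·4 + 6)/6 = 24/6 = 4; σ²_C = ((6−2)/6)² = 0.444
te_D = (11 + 4·14 + 23)/6 = 90/6 = 15; σ²_D = ((23−11)/6)² = 4.000
te_E = (13 + 4·14 + 15)/6 = 84/6 = 14; σ²_E = ((15−13)/6)² = 0.111
te_F = (2 + 4·3 + 10)/6 = 24/6 = 4; σ²_F = ((10−2)/6)² = 1.778
te_G = (2 + 4·5 + 8)/6 = 30/6 = 5; σ²_G = ((8−2)/6)² = 1.000

Forward pass:
ES_A = 0; EF_A = 3
ES_B = 0; EF_B = 9
ES_C = max(EF_A=3, EF_B=9) = 9; EF_C = 9+4 = 13
ES_D = 13; EF_D = 13+15 = 28
ES_E = 9; EF_E = 9+14 = 23
ES_F = max(EF_A=3, EF_C=13) = 13; EF_F = 13+4 = 17
ES_G = max(EF_A=3, EF_D=28, EF_E=23, EF_F=17) = 28; EF_G = 28+5 = 33
Expected project duration μ = 33 days. Critical path: B → C → D → G.

Variance along critical path = 0.111 + 0.444 + 4.000 + 1.000 = 5.556; σ = √5.556 = 2.357 days.
Z = (29 − 33) / 2.357 = -1.697
P(T ≤ 29) = Φ(-1.697) ≈ 0.045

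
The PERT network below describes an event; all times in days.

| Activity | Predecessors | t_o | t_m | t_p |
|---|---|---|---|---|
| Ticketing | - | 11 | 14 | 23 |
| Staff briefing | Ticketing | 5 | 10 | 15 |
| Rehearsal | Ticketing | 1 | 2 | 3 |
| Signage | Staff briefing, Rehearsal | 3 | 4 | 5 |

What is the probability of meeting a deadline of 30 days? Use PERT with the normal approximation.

0.648

te_Ticketing = (11 + 4·14 + 23)/6 = 90/6 = 15; σ²_Ticketing = ((23−11)/6)² = 4.000
te_Staff briefing = (5 + 4·10 + 15)/6 = 60/6 = 10; σ²_Staff briefing = ((15−5)/6)² = 2.778
te_Rehearsal = (1 + 4·2 + 3)/6 = 12/6 = 2; σ²_Rehearsal = ((3−1)/6)² = 0.111
te_Signage = (3 + 4·4 + 5)/6 = 24/6 = 4; σ²_Signage = ((5−3)/6)² = 0.111

Forward pass:
ES_Ticketing = 0; EF_Ticketing = 15
ES_Staff briefing = 15; EF_Staff briefing = 15+10 = 25
ES_Rehearsal = 15; EF_Rehearsal = 15+2 = 17
ES_Signage = max(EF_Staff briefing=25, EF_Rehearsal=17) = 25; EF_Signage = 25+4 = 29
Expected project duration μ = 29 days. Critical path: Ticketing → Staff briefing → Signage.

Variance along critical path = 4.000 + 2.778 + 0.111 = 6.889; σ = √6.889 = 2.625 days.
Z = (30 − 29) / 2.625 = 0.381
P(T ≤ 30) = Φ(0.381) ≈ 0.648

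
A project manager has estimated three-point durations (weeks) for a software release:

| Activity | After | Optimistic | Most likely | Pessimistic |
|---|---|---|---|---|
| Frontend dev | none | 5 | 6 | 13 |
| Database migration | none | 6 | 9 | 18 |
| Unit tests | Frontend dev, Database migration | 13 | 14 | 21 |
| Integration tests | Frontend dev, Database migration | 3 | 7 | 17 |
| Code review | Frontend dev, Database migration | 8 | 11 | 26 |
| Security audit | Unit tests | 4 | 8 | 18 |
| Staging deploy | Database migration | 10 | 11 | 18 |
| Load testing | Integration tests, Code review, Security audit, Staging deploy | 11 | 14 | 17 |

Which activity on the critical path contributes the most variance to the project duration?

te_Frontend dev = (5 + 4·6 + 13)/6 = 42/6 = 7; σ²_Frontend dev = ((13−5)/6)² = 1.778
te_Database migration = (6 + 4·9 + 18)/6 = 60/6 = 10; σ²_Database migration = ((18−6)/6)² = 4.000
te_Unit tests = (13 + 4·14 + 21)/6 = 90/6 = 15; σ²_Unit tests = ((21−13)/6)² = 1.778
te_Integration tests = (3 + 4·7 + 17)/6 = 48/6 = 8; σ²_Integration tests = ((17−3)/6)² = 5.444
te_Code review = (8 + 4·11 + 26)/6 = 78/6 = 13; σ²_Code review = ((26−8)/6)² = 9.000
te_Security audit = (4 + 4·8 + 18)/6 = 54/6 = 9; σ²_Security audit = ((18−4)/6)² = 5.444
te_Staging deploy = (10 + 4·11 + 18)/6 = 72/6 = 12; σ²_Staging deploy = ((18−10)/6)² = 1.778
te_Load testing = (11 + 4·14 + 17)/6 = 84/6 = 14; σ²_Load testing = ((17−11)/6)² = 1.000

Forward pass:
ES_Frontend dev = 0; EF_Frontend dev = 7
ES_Database migration = 0; EF_Database migration = 10
ES_Unit tests = max(EF_Frontend dev=7, EF_Database migration=10) = 10; EF_Unit tests = 10+15 = 25
ES_Integration tests = max(EF_Frontend dev=7, EF_Database migration=10) = 10; EF_Integration tests = 10+8 = 18
ES_Code review = max(EF_Frontend dev=7, EF_Database migration=10) = 10; EF_Code review = 10+13 = 23
ES_Security audit = 25; EF_Security audit = 25+9 = 34
ES_Staging deploy = 10; EF_Staging deploy = 10+12 = 22
ES_Load testing = max(EF_Integration tests=18, EF_Code review=23, EF_Security audit=34, EF_Staging deploy=22) = 34; EF_Load testing = 34+14 = 48
Expected project duration μ = 48 weeks. Critical path: Database migration → Unit tests → Security audit → Load testing.

Variances on critical path: σ²_Database migration=4.000, σ²_Unit tests=1.778, σ²_Security audit=5.444, σ²_Load testing=1.000.
Largest is σ²_Security audit = 5.444.

Security audit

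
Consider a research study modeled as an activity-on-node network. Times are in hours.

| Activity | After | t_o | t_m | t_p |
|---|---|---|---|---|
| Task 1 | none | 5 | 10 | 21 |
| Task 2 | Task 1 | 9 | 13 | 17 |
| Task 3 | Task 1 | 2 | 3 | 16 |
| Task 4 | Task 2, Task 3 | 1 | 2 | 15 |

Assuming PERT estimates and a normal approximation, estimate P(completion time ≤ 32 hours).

0.855

te_Task 1 = (5 + 4·10 + 21)/6 = 66/6 = 11; σ²_Task 1 = ((21−5)/6)² = 7.111
te_Task 2 = (9 + 4·13 + 17)/6 = 78/6 = 13; σ²_Task 2 = ((17−9)/6)² = 1.778
te_Task 3 = (2 + 4·3 + 16)/6 = 30/6 = 5; σ²_Task 3 = ((16−2)/6)² = 5.444
te_Task 4 = (1 + 4·2 + 15)/6 = 24/6 = 4; σ²_Task 4 = ((15−1)/6)² = 5.444

Forward pass:
ES_Task 1 = 0; EF_Task 1 = 11
ES_Task 2 = 11; EF_Task 2 = 11+13 = 24
ES_Task 3 = 11; EF_Task 3 = 11+5 = 16
ES_Task 4 = max(EF_Task 2=24, EF_Task 3=16) = 24; EF_Task 4 = 24+4 = 28
Expected project duration μ = 28 hours. Critical path: Task 1 → Task 2 → Task 4.

Variance along critical path = 7.111 + 1.778 + 5.444 = 14.333; σ = √14.333 = 3.786 hours.
Z = (32 − 28) / 3.786 = 1.057
P(T ≤ 32) = Φ(1.057) ≈ 0.855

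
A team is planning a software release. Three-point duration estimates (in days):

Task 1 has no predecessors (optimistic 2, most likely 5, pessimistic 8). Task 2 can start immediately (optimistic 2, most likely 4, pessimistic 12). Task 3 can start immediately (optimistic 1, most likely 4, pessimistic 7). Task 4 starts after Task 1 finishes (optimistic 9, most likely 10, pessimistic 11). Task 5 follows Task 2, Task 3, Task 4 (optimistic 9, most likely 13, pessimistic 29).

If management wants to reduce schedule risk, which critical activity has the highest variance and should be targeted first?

Task 5

te_Task 1 = (2 + 4·5 + 8)/6 = 30/6 = 5; σ²_Task 1 = ((8−2)/6)² = 1.000
te_Task 2 = (2 + 4·4 + 12)/6 = 30/6 = 5; σ²_Task 2 = ((12−2)/6)² = 2.778
te_Task 3 = (1 + 4·4 + 7)/6 = 24/6 = 4; σ²_Task 3 = ((7−1)/6)² = 1.000
te_Task 4 = (9 + 4·10 + 11)/6 = 60/6 = 10; σ²_Task 4 = ((11−9)/6)² = 0.111
te_Task 5 = (9 + 4·13 + 29)/6 = 90/6 = 15; σ²_Task 5 = ((29−9)/6)² = 11.111

Forward pass:
ES_Task 1 = 0; EF_Task 1 = 5
ES_Task 2 = 0; EF_Task 2 = 5
ES_Task 3 = 0; EF_Task 3 = 4
ES_Task 4 = 5; EF_Task 4 = 5+10 = 15
ES_Task 5 = max(EF_Task 2=5, EF_Task 3=4, EF_Task 4=15) = 15; EF_Task 5 = 15+15 = 30
Expected project duration μ = 30 days. Critical path: Task 1 → Task 4 → Task 5.

Variances on critical path: σ²_Task 1=1.000, σ²_Task 4=0.111, σ²_Task 5=11.111.
Largest is σ²_Task 5 = 11.111.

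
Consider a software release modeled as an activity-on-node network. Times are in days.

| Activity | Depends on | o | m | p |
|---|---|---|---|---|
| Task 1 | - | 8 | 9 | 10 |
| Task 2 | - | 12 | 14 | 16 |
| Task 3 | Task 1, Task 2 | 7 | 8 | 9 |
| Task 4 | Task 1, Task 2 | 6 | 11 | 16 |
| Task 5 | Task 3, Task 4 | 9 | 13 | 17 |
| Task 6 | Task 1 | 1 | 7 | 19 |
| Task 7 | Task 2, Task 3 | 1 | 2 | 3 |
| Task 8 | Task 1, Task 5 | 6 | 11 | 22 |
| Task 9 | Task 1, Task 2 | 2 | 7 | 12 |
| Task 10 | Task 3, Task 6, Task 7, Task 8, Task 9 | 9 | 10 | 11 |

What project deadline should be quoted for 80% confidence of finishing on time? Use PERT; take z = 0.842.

62.9 days

te_Task 1 = (8 + 4·9 + 10)/6 = 54/6 = 9; σ²_Task 1 = ((10−8)/6)² = 0.111
te_Task 2 = (12 + 4·14 + 16)/6 = 84/6 = 14; σ²_Task 2 = ((16−12)/6)² = 0.444
te_Task 3 = (7 + 4·8 + 9)/6 = 48/6 = 8; σ²_Task 3 = ((9−7)/6)² = 0.111
te_Task 4 = (6 + 4·11 + 16)/6 = 66/6 = 11; σ²_Task 4 = ((16−6)/6)² = 2.778
te_Task 5 = (9 + 4·13 + 17)/6 = 78/6 = 13; σ²_Task 5 = ((17−9)/6)² = 1.778
te_Task 6 = (1 + 4·7 + 19)/6 = 48/6 = 8; σ²_Task 6 = ((19−1)/6)² = 9.000
te_Task 7 = (1 + 4·2 + 3)/6 = 12/6 = 2; σ²_Task 7 = ((3−1)/6)² = 0.111
te_Task 8 = (6 + 4·11 + 22)/6 = 72/6 = 12; σ²_Task 8 = ((22−6)/6)² = 7.111
te_Task 9 = (2 + 4·7 + 12)/6 = 42/6 = 7; σ²_Task 9 = ((12−2)/6)² = 2.778
te_Task 10 = (9 + 4·10 + 11)/6 = 60/6 = 10; σ²_Task 10 = ((11−9)/6)² = 0.111

Forward pass:
ES_Task 1 = 0; EF_Task 1 = 9
ES_Task 2 = 0; EF_Task 2 = 14
ES_Task 3 = max(EF_Task 1=9, EF_Task 2=14) = 14; EF_Task 3 = 14+8 = 22
ES_Task 4 = max(EF_Task 1=9, EF_Task 2=14) = 14; EF_Task 4 = 14+11 = 25
ES_Task 5 = max(EF_Task 3=22, EF_Task 4=25) = 25; EF_Task 5 = 25+13 = 38
ES_Task 6 = 9; EF_Task 6 = 9+8 = 17
ES_Task 7 = max(EF_Task 2=14, EF_Task 3=22) = 22; EF_Task 7 = 22+2 = 24
ES_Task 8 = max(EF_Task 1=9, EF_Task 5=38) = 38; EF_Task 8 = 38+12 = 50
ES_Task 9 = max(EF_Task 1=9, EF_Task 2=14) = 14; EF_Task 9 = 14+7 = 21
ES_Task 10 = max(EF_Task 3=22, EF_Task 6=17, EF_Task 7=24, EF_Task 8=50, EF_Task 9=21) = 50; EF_Task 10 = 50+10 = 60
Expected project duration μ = 60 days. Critical path: Task 2 → Task 4 → Task 5 → Task 8 → Task 10.

Variance along critical path = 0.444 + 2.778 + 1.778 + 7.111 + 0.111 = 12.222; σ = 3.496 days.
D = μ + z·σ = 60 + 0.842·3.496 = 62.9 days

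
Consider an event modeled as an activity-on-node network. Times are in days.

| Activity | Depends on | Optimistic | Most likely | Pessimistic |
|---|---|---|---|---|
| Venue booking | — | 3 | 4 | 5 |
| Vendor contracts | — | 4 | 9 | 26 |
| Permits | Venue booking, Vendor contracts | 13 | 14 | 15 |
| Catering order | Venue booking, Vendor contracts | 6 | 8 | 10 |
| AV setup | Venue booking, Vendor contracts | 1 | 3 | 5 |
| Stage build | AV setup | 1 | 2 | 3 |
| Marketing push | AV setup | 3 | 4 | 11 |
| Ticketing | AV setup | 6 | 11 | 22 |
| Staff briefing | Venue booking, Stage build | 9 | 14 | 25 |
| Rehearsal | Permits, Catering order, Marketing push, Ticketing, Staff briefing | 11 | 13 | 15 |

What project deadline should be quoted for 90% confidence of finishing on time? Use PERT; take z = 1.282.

te_Venue booking = (3 + 4·4 + 5)/6 = 24/6 = 4; σ²_Venue booking = ((5−3)/6)² = 0.111
te_Vendor contracts = (4 + 4·9 + 26)/6 = 66/6 = 11; σ²_Vendor contracts = ((26−4)/6)² = 13.444
te_Permits = (13 + 4·14 + 15)/6 = 84/6 = 14; σ²_Permits = ((15−13)/6)² = 0.111
te_Catering order = (6 + 4·8 + 10)/6 = 48/6 = 8; σ²_Catering order = ((10−6)/6)² = 0.444
te_AV setup = (1 + 4·3 + 5)/6 = 18/6 = 3; σ²_AV setup = ((5−1)/6)² = 0.444
te_Stage build = (1 + 4·2 + 3)/6 = 12/6 = 2; σ²_Stage build = ((3−1)/6)² = 0.111
te_Marketing push = (3 + 4·4 + 11)/6 = 30/6 = 5; σ²_Marketing push = ((11−3)/6)² = 1.778
te_Ticketing = (6 + 4·11 + 22)/6 = 72/6 = 12; σ²_Ticketing = ((22−6)/6)² = 7.111
te_Staff briefing = (9 + 4·14 + 25)/6 = 90/6 = 15; σ²_Staff briefing = ((25−9)/6)² = 7.111
te_Rehearsal = (11 + 4·13 + 15)/6 = 78/6 = 13; σ²_Rehearsal = ((15−11)/6)² = 0.444

Forward pass:
ES_Venue booking = 0; EF_Venue booking = 4
ES_Vendor contracts = 0; EF_Vendor contracts = 11
ES_Permits = max(EF_Venue booking=4, EF_Vendor contracts=11) = 11; EF_Permits = 11+14 = 25
ES_Catering order = max(EF_Venue booking=4, EF_Vendor contracts=11) = 11; EF_Catering order = 11+8 = 19
ES_AV setup = max(EF_Venue booking=4, EF_Vendor contracts=11) = 11; EF_AV setup = 11+3 = 14
ES_Stage build = 14; EF_Stage build = 14+2 = 16
ES_Marketing push = 14; EF_Marketing push = 14+5 = 19
ES_Ticketing = 14; EF_Ticketing = 14+12 = 26
ES_Staff briefing = max(EF_Venue booking=4, EF_Stage build=16) = 16; EF_Staff briefing = 16+15 = 31
ES_Rehearsal = max(EF_Permits=25, EF_Catering order=19, EF_Marketing push=19, EF_Ticketing=26, EF_Staff briefing=31) = 31; EF_Rehearsal = 31+13 = 44
Expected project duration μ = 44 days. Critical path: Vendor contracts → AV setup → Stage build → Staff briefing → Rehearsal.

Variance along critical path = 13.444 + 0.444 + 0.111 + 7.111 + 0.444 = 21.556; σ = 4.643 days.
D = μ + z·σ = 44 + 1.282·4.643 = 50.0 days

50.0 days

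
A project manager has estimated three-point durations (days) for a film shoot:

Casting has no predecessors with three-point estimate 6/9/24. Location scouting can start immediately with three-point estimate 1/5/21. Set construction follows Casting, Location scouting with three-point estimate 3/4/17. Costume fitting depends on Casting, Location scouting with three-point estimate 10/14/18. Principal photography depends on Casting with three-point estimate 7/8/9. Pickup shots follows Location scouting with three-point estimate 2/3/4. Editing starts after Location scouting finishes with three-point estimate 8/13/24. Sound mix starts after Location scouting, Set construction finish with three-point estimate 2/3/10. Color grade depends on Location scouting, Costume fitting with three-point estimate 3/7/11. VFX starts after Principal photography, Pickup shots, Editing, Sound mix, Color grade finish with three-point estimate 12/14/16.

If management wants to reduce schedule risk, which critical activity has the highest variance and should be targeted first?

te_Casting = (6 + 4·9 + 24)/6 = 66/6 = 11; σ²_Casting = ((24−6)/6)² = 9.000
te_Location scouting = (1 + 4·5 + 21)/6 = 42/6 = 7; σ²_Location scouting = ((21−1)/6)² = 11.111
te_Set construction = (3 + 4·4 + 17)/6 = 36/6 = 6; σ²_Set construction = ((17−3)/6)² = 5.444
te_Costume fitting = (10 + 4·14 + 18)/6 = 84/6 = 14; σ²_Costume fitting = ((18−10)/6)² = 1.778
te_Principal photography = (7 + 4·8 + 9)/6 = 48/6 = 8; σ²_Principal photography = ((9−7)/6)² = 0.111
te_Pickup shots = (2 + 4·3 + 4)/6 = 18/6 = 3; σ²_Pickup shots = ((4−2)/6)² = 0.111
te_Editing = (8 + 4·13 + 24)/6 = 84/6 = 14; σ²_Editing = ((24−8)/6)² = 7.111
te_Sound mix = (2 + 4·3 + 10)/6 = 24/6 = 4; σ²_Sound mix = ((10−2)/6)² = 1.778
te_Color grade = (3 + 4·7 + 11)/6 = 42/6 = 7; σ²_Color grade = ((11−3)/6)² = 1.778
te_VFX = (12 + 4·14 + 16)/6 = 84/6 = 14; σ²_VFX = ((16−12)/6)² = 0.444

Forward pass:
ES_Casting = 0; EF_Casting = 11
ES_Location scouting = 0; EF_Location scouting = 7
ES_Set construction = max(EF_Casting=11, EF_Location scouting=7) = 11; EF_Set construction = 11+6 = 17
ES_Costume fitting = max(EF_Casting=11, EF_Location scouting=7) = 11; EF_Costume fitting = 11+14 = 25
ES_Principal photography = 11; EF_Principal photography = 11+8 = 19
ES_Pickup shots = 7; EF_Pickup shots = 7+3 = 10
ES_Editing = 7; EF_Editing = 7+14 = 21
ES_Sound mix = max(EF_Location scouting=7, EF_Set construction=17) = 17; EF_Sound mix = 17+4 = 21
ES_Color grade = max(EF_Location scouting=7, EF_Costume fitting=25) = 25; EF_Color grade = 25+7 = 32
ES_VFX = max(EF_Principal photography=19, EF_Pickup shots=10, EF_Editing=21, EF_Sound mix=21, EF_Color grade=32) = 32; EF_VFX = 32+14 = 46
Expected project duration μ = 46 days. Critical path: Casting → Costume fitting → Color grade → VFX.

Variances on critical path: σ²_Casting=9.000, σ²_Costume fitting=1.778, σ²_Color grade=1.778, σ²_VFX=0.444.
Largest is σ²_Casting = 9.000.

Casting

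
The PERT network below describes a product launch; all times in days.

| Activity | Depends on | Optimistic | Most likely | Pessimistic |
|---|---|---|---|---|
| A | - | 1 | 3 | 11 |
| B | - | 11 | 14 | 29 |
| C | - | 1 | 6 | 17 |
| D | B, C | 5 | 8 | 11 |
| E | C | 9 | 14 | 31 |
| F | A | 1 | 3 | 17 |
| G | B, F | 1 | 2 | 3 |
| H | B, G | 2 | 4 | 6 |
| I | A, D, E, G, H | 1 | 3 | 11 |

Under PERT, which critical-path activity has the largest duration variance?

B

te_A = (1 + 4·3 + 11)/6 = 24/6 = 4; σ²_A = ((11−1)/6)² = 2.778
te_B = (11 + 4·14 + 29)/6 = 96/6 = 16; σ²_B = ((29−11)/6)² = 9.000
te_C = (1 + 4·6 + 17)/6 = 42/6 = 7; σ²_C = ((17−1)/6)² = 7.111
te_D = (5 + 4·8 + 11)/6 = 48/6 = 8; σ²_D = ((11−5)/6)² = 1.000
te_E = (9 + 4·14 + 31)/6 = 96/6 = 16; σ²_E = ((31−9)/6)² = 13.444
te_F = (1 + 4·3 + 17)/6 = 30/6 = 5; σ²_F = ((17−1)/6)² = 7.111
te_G = (1 + 4·2 + 3)/6 = 12/6 = 2; σ²_G = ((3−1)/6)² = 0.111
te_H = (2 + 4·4 + 6)/6 = 24/6 = 4; σ²_H = ((6−2)/6)² = 0.444
te_I = (1 + 4·3 + 11)/6 = 24/6 = 4; σ²_I = ((11−1)/6)² = 2.778

Forward pass:
ES_A = 0; EF_A = 4
ES_B = 0; EF_B = 16
ES_C = 0; EF_C = 7
ES_D = max(EF_B=16, EF_C=7) = 16; EF_D = 16+8 = 24
ES_E = 7; EF_E = 7+16 = 23
ES_F = 4; EF_F = 4+5 = 9
ES_G = max(EF_B=16, EF_F=9) = 16; EF_G = 16+2 = 18
ES_H = max(EF_B=16, EF_G=18) = 18; EF_H = 18+4 = 22
ES_I = max(EF_A=4, EF_D=24, EF_E=23, EF_G=18, EF_H=22) = 24; EF_I = 24+4 = 28
Expected project duration μ = 28 days. Critical path: B → D → I.

Variances on critical path: σ²_B=9.000, σ²_D=1.000, σ²_I=2.778.
Largest is σ²_B = 9.000.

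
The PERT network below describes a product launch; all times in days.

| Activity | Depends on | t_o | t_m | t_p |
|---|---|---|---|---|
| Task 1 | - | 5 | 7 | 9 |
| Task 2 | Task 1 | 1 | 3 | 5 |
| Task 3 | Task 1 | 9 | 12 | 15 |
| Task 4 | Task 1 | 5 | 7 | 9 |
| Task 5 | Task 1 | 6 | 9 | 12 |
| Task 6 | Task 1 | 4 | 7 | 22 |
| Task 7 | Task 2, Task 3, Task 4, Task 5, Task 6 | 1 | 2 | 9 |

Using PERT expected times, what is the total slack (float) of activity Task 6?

3 days

te_Task 1 = (5 + 4·7 + 9)/6 = 42/6 = 7
te_Task 2 = (1 + 4·3 + 5)/6 = 18/6 = 3
te_Task 3 = (9 + 4·12 + 15)/6 = 72/6 = 12
te_Task 4 = (5 + 4·7 + 9)/6 = 42/6 = 7
te_Task 5 = (6 + 4·9 + 12)/6 = 54/6 = 9
te_Task 6 = (4 + 4·7 + 22)/6 = 54/6 = 9
te_Task 7 = (1 + 4·2 + 9)/6 = 18/6 = 3

Forward pass:
ES_Task 1 = 0; EF_Task 1 = 7
ES_Task 2 = 7; EF_Task 2 = 7+3 = 10
ES_Task 3 = 7; EF_Task 3 = 7+12 = 19
ES_Task 4 = 7; EF_Task 4 = 7+7 = 14
ES_Task 5 = 7; EF_Task 5 = 7+9 = 16
ES_Task 6 = 7; EF_Task 6 = 7+9 = 16
ES_Task 7 = max(EF_Task 2=10, EF_Task 3=19, EF_Task 4=14, EF_Task 5=16, EF_Task 6=16) = 19; EF_Task 7 = 19+3 = 22
Expected project duration μ = 22 days. Critical path: Task 1 → Task 3 → Task 7.

Backward pass:
LF_Task 7 = 22; LS_Task 7 = 22−3 = 19
LF_Task 6 = LS_Task 7 = 19; LS_Task 6 = 19−9 = 10
LF_Task 5 = LS_Task 7 = 19; LS_Task 5 = 19−9 = 10
LF_Task 4 = LS_Task 7 = 19; LS_Task 4 = 19−7 = 12
LF_Task 3 = LS_Task 7 = 19; LS_Task 3 = 19−12 = 7
LF_Task 2 = LS_Task 7 = 19; LS_Task 2 = 19−3 = 16
LF_Task 1 = min(LS_Task 2=16, LS_Task 3=7, LS_Task 4=12, LS_Task 5=10, LS_Task 6=10) = 7; LS_Task 1 = 7−7 = 0
Slack_Task 6 = LS_Task 6 − ES_Task 6 = 10 − 7 = 3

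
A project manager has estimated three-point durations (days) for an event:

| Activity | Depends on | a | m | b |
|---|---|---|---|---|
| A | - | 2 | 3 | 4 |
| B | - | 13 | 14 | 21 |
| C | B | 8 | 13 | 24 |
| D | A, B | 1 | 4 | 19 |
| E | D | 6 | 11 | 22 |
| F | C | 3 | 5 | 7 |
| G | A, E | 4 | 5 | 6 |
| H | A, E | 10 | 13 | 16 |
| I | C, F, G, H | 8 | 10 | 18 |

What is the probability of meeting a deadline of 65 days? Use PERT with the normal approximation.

te_A = (2 + 4·3 + 4)/6 = 18/6 = 3; σ²_A = ((4−2)/6)² = 0.111
te_B = (13 + 4·14 + 21)/6 = 90/6 = 15; σ²_B = ((21−13)/6)² = 1.778
te_C = (8 + 4·13 + 24)/6 = 84/6 = 14; σ²_C = ((24−8)/6)² = 7.111
te_D = (1 + 4·4 + 19)/6 = 36/6 = 6; σ²_D = ((19−1)/6)² = 9.000
te_E = (6 + 4·11 + 22)/6 = 72/6 = 12; σ²_E = ((22−6)/6)² = 7.111
te_F = (3 + 4·5 + 7)/6 = 30/6 = 5; σ²_F = ((7−3)/6)² = 0.444
te_G = (4 + 4·5 + 6)/6 = 30/6 = 5; σ²_G = ((6−4)/6)² = 0.111
te_H = (10 + 4·13 + 16)/6 = 78/6 = 13; σ²_H = ((16−10)/6)² = 1.000
te_I = (8 + 4·10 + 18)/6 = 66/6 = 11; σ²_I = ((18−8)/6)² = 2.778

Forward pass:
ES_A = 0; EF_A = 3
ES_B = 0; EF_B = 15
ES_C = 15; EF_C = 15+14 = 29
ES_D = max(EF_A=3, EF_B=15) = 15; EF_D = 15+6 = 21
ES_E = 21; EF_E = 21+12 = 33
ES_F = 29; EF_F = 29+5 = 34
ES_G = max(EF_A=3, EF_E=33) = 33; EF_G = 33+5 = 38
ES_H = max(EF_A=3, EF_E=33) = 33; EF_H = 33+13 = 46
ES_I = max(EF_C=29, EF_F=34, EF_G=38, EF_H=46) = 46; EF_I = 46+11 = 57
Expected project duration μ = 57 days. Critical path: B → D → E → H → I.

Variance along critical path = 1.778 + 9.000 + 7.111 + 1.000 + 2.778 = 21.667; σ = √21.667 = 4.655 days.
Z = (65 − 57) / 4.655 = 1.719
P(T ≤ 65) = Φ(1.719) ≈ 0.957

0.957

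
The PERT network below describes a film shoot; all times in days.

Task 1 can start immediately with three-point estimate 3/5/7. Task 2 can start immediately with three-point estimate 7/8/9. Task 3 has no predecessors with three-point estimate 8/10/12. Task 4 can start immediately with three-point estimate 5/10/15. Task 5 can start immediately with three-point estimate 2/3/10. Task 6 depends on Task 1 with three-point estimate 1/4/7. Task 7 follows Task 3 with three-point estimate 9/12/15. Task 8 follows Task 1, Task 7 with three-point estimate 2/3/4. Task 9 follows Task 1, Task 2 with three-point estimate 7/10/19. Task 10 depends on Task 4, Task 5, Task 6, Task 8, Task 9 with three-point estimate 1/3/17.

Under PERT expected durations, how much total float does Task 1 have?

9 days

te_Task 1 = (3 + 4·5 + 7)/6 = 30/6 = 5
te_Task 2 = (7 + 4·8 + 9)/6 = 48/6 = 8
te_Task 3 = (8 + 4·10 + 12)/6 = 60/6 = 10
te_Task 4 = (5 + 4·10 + 15)/6 = 60/6 = 10
te_Task 5 = (2 + 4·3 + 10)/6 = 24/6 = 4
te_Task 6 = (1 + 4·4 + 7)/6 = 24/6 = 4
te_Task 7 = (9 + 4·12 + 15)/6 = 72/6 = 12
te_Task 8 = (2 + 4·3 + 4)/6 = 18/6 = 3
te_Task 9 = (7 + 4·10 + 19)/6 = 66/6 = 11
te_Task 10 = (1 + 4·3 + 17)/6 = 30/6 = 5

Forward pass:
ES_Task 1 = 0; EF_Task 1 = 5
ES_Task 2 = 0; EF_Task 2 = 8
ES_Task 3 = 0; EF_Task 3 = 10
ES_Task 4 = 0; EF_Task 4 = 10
ES_Task 5 = 0; EF_Task 5 = 4
ES_Task 6 = 5; EF_Task 6 = 5+4 = 9
ES_Task 7 = 10; EF_Task 7 = 10+12 = 22
ES_Task 8 = max(EF_Task 1=5, EF_Task 7=22) = 22; EF_Task 8 = 22+3 = 25
ES_Task 9 = max(EF_Task 1=5, EF_Task 2=8) = 8; EF_Task 9 = 8+11 = 19
ES_Task 10 = max(EF_Task 4=10, EF_Task 5=4, EF_Task 6=9, EF_Task 8=25, EF_Task 9=19) = 25; EF_Task 10 = 25+5 = 30
Expected project duration μ = 30 days. Critical path: Task 3 → Task 7 → Task 8 → Task 10.

Backward pass:
LF_Task 10 = 30; LS_Task 10 = 30−5 = 25
LF_Task 9 = LS_Task 10 = 25; LS_Task 9 = 25−11 = 14
LF_Task 8 = LS_Task 10 = 25; LS_Task 8 = 25−3 = 22
LF_Task 7 = LS_Task 8 = 22; LS_Task 7 = 22−12 = 10
LF_Task 6 = LS_Task 10 = 25; LS_Task 6 = 25−4 = 21
LF_Task 5 = LS_Task 10 = 25; LS_Task 5 = 25−4 = 21
LF_Task 4 = LS_Task 10 = 25; LS_Task 4 = 25−10 = 15
LF_Task 3 = LS_Task 7 = 10; LS_Task 3 = 10−10 = 0
LF_Task 2 = LS_Task 9 = 14; LS_Task 2 = 14−8 = 6
LF_Task 1 = min(LS_Task 6=21, LS_Task 8=22, LS_Task 9=14) = 14; LS_Task 1 = 14−5 = 9
Slack_Task 1 = LS_Task 1 − ES_Task 1 = 9 − 0 = 9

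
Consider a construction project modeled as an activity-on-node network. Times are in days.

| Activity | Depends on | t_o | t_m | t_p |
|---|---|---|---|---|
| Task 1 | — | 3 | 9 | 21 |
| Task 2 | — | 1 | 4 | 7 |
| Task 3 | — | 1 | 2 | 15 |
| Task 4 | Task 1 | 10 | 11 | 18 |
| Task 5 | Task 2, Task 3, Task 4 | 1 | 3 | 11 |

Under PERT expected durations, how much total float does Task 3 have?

18 days

te_Task 1 = (3 + 4·9 + 21)/6 = 60/6 = 10
te_Task 2 = (1 + 4·4 + 7)/6 = 24/6 = 4
te_Task 3 = (1 + 4·2 + 15)/6 = 24/6 = 4
te_Task 4 = (10 + 4·11 + 18)/6 = 72/6 = 12
te_Task 5 = (1 + 4·3 + 11)/6 = 24/6 = 4

Forward pass:
ES_Task 1 = 0; EF_Task 1 = 10
ES_Task 2 = 0; EF_Task 2 = 4
ES_Task 3 = 0; EF_Task 3 = 4
ES_Task 4 = 10; EF_Task 4 = 10+12 = 22
ES_Task 5 = max(EF_Task 2=4, EF_Task 3=4, EF_Task 4=22) = 22; EF_Task 5 = 22+4 = 26
Expected project duration μ = 26 days. Critical path: Task 1 → Task 4 → Task 5.

Backward pass:
LF_Task 5 = 26; LS_Task 5 = 26−4 = 22
LF_Task 4 = LS_Task 5 = 22; LS_Task 4 = 22−12 = 10
LF_Task 3 = LS_Task 5 = 22; LS_Task 3 = 22−4 = 18
LF_Task 2 = LS_Task 5 = 22; LS_Task 2 = 22−4 = 18
LF_Task 1 = LS_Task 4 = 10; LS_Task 1 = 10−10 = 0
Slack_Task 3 = LS_Task 3 − ES_Task 3 = 18 − 0 = 18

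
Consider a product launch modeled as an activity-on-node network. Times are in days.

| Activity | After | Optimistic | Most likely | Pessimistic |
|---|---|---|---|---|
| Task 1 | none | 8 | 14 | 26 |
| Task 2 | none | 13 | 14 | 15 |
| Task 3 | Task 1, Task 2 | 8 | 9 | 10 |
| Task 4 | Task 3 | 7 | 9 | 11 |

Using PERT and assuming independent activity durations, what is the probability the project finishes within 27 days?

te_Task 1 = (8 + 4·14 + 26)/6 = 90/6 = 15; σ²_Task 1 = ((26−8)/6)² = 9.000
te_Task 2 = (13 + 4·14 + 15)/6 = 84/6 = 14; σ²_Task 2 = ((15−13)/6)² = 0.111
te_Task 3 = (8 + 4·9 + 10)/6 = 54/6 = 9; σ²_Task 3 = ((10−8)/6)² = 0.111
te_Task 4 = (7 + 4·9 + 11)/6 = 54/6 = 9; σ²_Task 4 = ((11−7)/6)² = 0.444

Forward pass:
ES_Task 1 = 0; EF_Task 1 = 15
ES_Task 2 = 0; EF_Task 2 = 14
ES_Task 3 = max(EF_Task 1=15, EF_Task 2=14) = 15; EF_Task 3 = 15+9 = 24
ES_Task 4 = 24; EF_Task 4 = 24+9 = 33
Expected project duration μ = 33 days. Critical path: Task 1 → Task 3 → Task 4.

Variance along critical path = 9.000 + 0.111 + 0.444 = 9.556; σ = √9.556 = 3.091 days.
Z = (27 − 33) / 3.091 = -1.941
P(T ≤ 27) = Φ(-1.941) ≈ 0.026

0.026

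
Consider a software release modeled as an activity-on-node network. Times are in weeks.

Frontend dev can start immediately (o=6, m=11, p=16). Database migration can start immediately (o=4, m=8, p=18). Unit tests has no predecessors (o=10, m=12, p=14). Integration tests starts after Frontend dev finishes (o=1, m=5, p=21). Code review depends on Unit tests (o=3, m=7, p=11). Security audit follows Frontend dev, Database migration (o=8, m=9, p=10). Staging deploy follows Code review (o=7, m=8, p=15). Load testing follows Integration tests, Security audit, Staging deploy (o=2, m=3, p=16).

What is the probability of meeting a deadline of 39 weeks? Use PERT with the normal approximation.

0.975

te_Frontend dev = (6 + 4·11 + 16)/6 = 66/6 = 11; σ²_Frontend dev = ((16−6)/6)² = 2.778
te_Database migration = (4 + 4·8 + 18)/6 = 54/6 = 9; σ²_Database migration = ((18−4)/6)² = 5.444
te_Unit tests = (10 + 4·12 + 14)/6 = 72/6 = 12; σ²_Unit tests = ((14−10)/6)² = 0.444
te_Integration tests = (1 + 4·5 + 21)/6 = 42/6 = 7; σ²_Integration tests = ((21−1)/6)² = 11.111
te_Code review = (3 + 4·7 + 11)/6 = 42/6 = 7; σ²_Code review = ((11−3)/6)² = 1.778
te_Security audit = (8 + 4·9 + 10)/6 = 54/6 = 9; σ²_Security audit = ((10−8)/6)² = 0.111
te_Staging deploy = (7 + 4·8 + 15)/6 = 54/6 = 9; σ²_Staging deploy = ((15−7)/6)² = 1.778
te_Load testing = (2 + 4·3 + 16)/6 = 30/6 = 5; σ²_Load testing = ((16−2)/6)² = 5.444

Forward pass:
ES_Frontend dev = 0; EF_Frontend dev = 11
ES_Database migration = 0; EF_Database migration = 9
ES_Unit tests = 0; EF_Unit tests = 12
ES_Integration tests = 11; EF_Integration tests = 11+7 = 18
ES_Code review = 12; EF_Code review = 12+7 = 19
ES_Security audit = max(EF_Frontend dev=11, EF_Database migration=9) = 11; EF_Security audit = 11+9 = 20
ES_Staging deploy = 19; EF_Staging deploy = 19+9 = 28
ES_Load testing = max(EF_Integration tests=18, EF_Security audit=20, EF_Staging deploy=28) = 28; EF_Load testing = 28+5 = 33
Expected project duration μ = 33 weeks. Critical path: Unit tests → Code review → Staging deploy → Load testing.

Variance along critical path = 0.444 + 1.778 + 1.778 + 5.444 = 9.444; σ = √9.444 = 3.073 weeks.
Z = (39 − 33) / 3.073 = 1.952
P(T ≤ 39) = Φ(1.952) ≈ 0.975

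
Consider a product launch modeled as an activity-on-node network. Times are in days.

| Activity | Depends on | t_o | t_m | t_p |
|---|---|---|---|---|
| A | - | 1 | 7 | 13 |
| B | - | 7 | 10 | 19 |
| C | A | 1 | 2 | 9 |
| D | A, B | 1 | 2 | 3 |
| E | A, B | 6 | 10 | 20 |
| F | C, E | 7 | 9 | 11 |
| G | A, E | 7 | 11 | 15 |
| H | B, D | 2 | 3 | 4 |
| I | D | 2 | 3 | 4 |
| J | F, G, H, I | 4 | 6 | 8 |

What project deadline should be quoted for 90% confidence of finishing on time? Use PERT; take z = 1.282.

43.4 days

te_A = (1 + 4·7 + 13)/6 = 42/6 = 7; σ²_A = ((13−1)/6)² = 4.000
te_B = (7 + 4·10 + 19)/6 = 66/6 = 11; σ²_B = ((19−7)/6)² = 4.000
te_C = (1 + 4·2 + 9)/6 = 18/6 = 3; σ²_C = ((9−1)/6)² = 1.778
te_D = (1 + 4·2 + 3)/6 = 12/6 = 2; σ²_D = ((3−1)/6)² = 0.111
te_E = (6 + 4·10 + 20)/6 = 66/6 = 11; σ²_E = ((20−6)/6)² = 5.444
te_F = (7 + 4·9 + 11)/6 = 54/6 = 9; σ²_F = ((11−7)/6)² = 0.444
te_G = (7 + 4·11 + 15)/6 = 66/6 = 11; σ²_G = ((15−7)/6)² = 1.778
te_H = (2 + 4·3 + 4)/6 = 18/6 = 3; σ²_H = ((4−2)/6)² = 0.111
te_I = (2 + 4·3 + 4)/6 = 18/6 = 3; σ²_I = ((4−2)/6)² = 0.111
te_J = (4 + 4·6 + 8)/6 = 36/6 = 6; σ²_J = ((8−4)/6)² = 0.444

Forward pass:
ES_A = 0; EF_A = 7
ES_B = 0; EF_B = 11
ES_C = 7; EF_C = 7+3 = 10
ES_D = max(EF_A=7, EF_B=11) = 11; EF_D = 11+2 = 13
ES_E = max(EF_A=7, EF_B=11) = 11; EF_E = 11+11 = 22
ES_F = max(EF_C=10, EF_E=22) = 22; EF_F = 22+9 = 31
ES_G = max(EF_A=7, EF_E=22) = 22; EF_G = 22+11 = 33
ES_H = max(EF_B=11, EF_D=13) = 13; EF_H = 13+3 = 16
ES_I = 13; EF_I = 13+3 = 16
ES_J = max(EF_F=31, EF_G=33, EF_H=16, EF_I=16) = 33; EF_J = 33+6 = 39
Expected project duration μ = 39 days. Critical path: B → E → G → J.

Variance along critical path = 4.000 + 5.444 + 1.778 + 0.444 = 11.667; σ = 3.416 days.
D = μ + z·σ = 39 + 1.282·3.416 = 43.4 days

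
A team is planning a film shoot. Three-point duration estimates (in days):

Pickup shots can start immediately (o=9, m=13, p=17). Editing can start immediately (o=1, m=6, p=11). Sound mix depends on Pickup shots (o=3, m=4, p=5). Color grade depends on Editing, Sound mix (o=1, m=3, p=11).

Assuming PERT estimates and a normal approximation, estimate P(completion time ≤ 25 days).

0.968

te_Pickup shots = (9 + 4·13 + 17)/6 = 78/6 = 13; σ²_Pickup shots = ((17−9)/6)² = 1.778
te_Editing = (1 + 4·6 + 11)/6 = 36/6 = 6; σ²_Editing = ((11−1)/6)² = 2.778
te_Sound mix = (3 + 4·4 + 5)/6 = 24/6 = 4; σ²_Sound mix = ((5−3)/6)² = 0.111
te_Color grade = (1 + 4·3 + 11)/6 = 24/6 = 4; σ²_Color grade = ((11−1)/6)² = 2.778

Forward pass:
ES_Pickup shots = 0; EF_Pickup shots = 13
ES_Editing = 0; EF_Editing = 6
ES_Sound mix = 13; EF_Sound mix = 13+4 = 17
ES_Color grade = max(EF_Editing=6, EF_Sound mix=17) = 17; EF_Color grade = 17+4 = 21
Expected project duration μ = 21 days. Critical path: Pickup shots → Sound mix → Color grade.

Variance along critical path = 1.778 + 0.111 + 2.778 = 4.667; σ = √4.667 = 2.160 days.
Z = (25 − 21) / 2.160 = 1.852
P(T ≤ 25) = Φ(1.852) ≈ 0.968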